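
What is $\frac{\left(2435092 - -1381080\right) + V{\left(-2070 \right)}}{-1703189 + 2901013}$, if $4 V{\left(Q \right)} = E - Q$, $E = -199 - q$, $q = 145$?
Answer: $\frac{7633207}{2395648} \approx 3.1863$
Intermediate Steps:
$E = -344$ ($E = -199 - 145 = -344$)
$V{\left(Q \right)} = -86 - \frac{Q}{4}$ ($V{\left(Q \right)} = \frac{-344 - Q}{4} = -86 - \frac{Q}{4}$)
$\frac{\left(2435092 - -1381080\right) + V{\left(-2070 \right)}}{-1703189 + 2901013} = \frac{\left(2435092 - -1381080\right) - - \frac{863}{2}}{-1703189 + 2901013} = \frac{\left(2435092 + 1381080\right) + \left(-86 + \frac{1035}{2}\right)}{1197824} = \left(3816172 + \frac{863}{2}\right) \frac{1}{1197824} = \frac{7633207}{2} \cdot \frac{1}{1197824} = \frac{7633207}{2395648}$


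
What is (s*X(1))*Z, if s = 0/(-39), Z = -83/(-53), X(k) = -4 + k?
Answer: 0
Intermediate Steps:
Z = 83/53 (Z = -83*(-1/53) = 83/53 ≈ 1.5660)
s = 0 (s = 0*(-1/39) = 0)
(s*X(1))*Z = (0*(-4 + 1))*(83/53) = (0*(-3))*(83/53) = 0*(83/53) = 0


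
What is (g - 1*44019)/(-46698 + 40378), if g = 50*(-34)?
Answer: 45719/6320 ≈ 7.2340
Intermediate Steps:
g = -1700
(g - 1*44019)/(-46698 + 40378) = (-1700 - 1*44019)/(-46698 + 40378) = (-1700 - 44019)/(-6320) = -45719*(-1/6320) = 45719/6320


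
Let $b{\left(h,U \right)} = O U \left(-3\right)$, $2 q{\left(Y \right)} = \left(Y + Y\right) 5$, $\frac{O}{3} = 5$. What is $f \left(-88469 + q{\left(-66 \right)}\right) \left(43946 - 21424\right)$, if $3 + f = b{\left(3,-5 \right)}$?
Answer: $-443984699316$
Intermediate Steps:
$O = 15$ ($O = 3 \cdot 5 = 15$)
$q{\left(Y \right)} = 5 Y$ ($q{\left(Y \right)} = \frac{\left(Y + Y\right) 5}{2} = \frac{2 Y 5}{2} = \frac{10 Y}{2} = 5 Y$)
$b{\left(h,U \right)} = - 45 U$ ($b{\left(h,U \right)} = 15 U \left(-3\right) = - 45 U$)
$f = 222$ ($f = -3 - -225 = -3 + 225 = 222$)
$f \left(-88469 + q{\left(-66 \right)}\right) \left(43946 - 21424\right) = 222 \left(-88469 + 5 \left(-66\right)\right) \left(43946 - 21424\right) = 222 \left(-88469 - 330\right) 22522 = 222 \left(\left(-88799\right) 22522\right) = 222 \left(-1999931078\right) = -443984699316$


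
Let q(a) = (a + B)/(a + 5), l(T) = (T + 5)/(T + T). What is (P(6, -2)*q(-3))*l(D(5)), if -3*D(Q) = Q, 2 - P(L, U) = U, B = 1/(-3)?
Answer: 20/3 ≈ 6.6667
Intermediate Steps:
B = -⅓ (B = 1*(-⅓) = -⅓ ≈ -0.33333)
P(L, U) = 2 - U
D(Q) = -Q/3
l(T) = (5 + T)/(2*T) (l(T) = (5 + T)/((2*T)) = (5 + T)*(1/(2*T)) = (5 + T)/(2*T))
q(a) = (-⅓ + a)/(5 + a) (q(a) = (a - ⅓)/(a + 5) = (-⅓ + a)/(5 + a))
(P(6, -2)*q(-3))*l(D(5)) = ((2 - 1*(-2))*((-⅓ - 3)/(5 - 3)))*((5 - ⅓*5)/(2*((-⅓*5)))) = ((2 + 2)*(-10/3/2))*((5 - 5/3)/(2*(-5/3))) = (4*((½)*(-10/3)))*((½)*(-⅗)*(10/3)) = (4*(-5/3))*(-1) = -20/3*(-1) = 20/3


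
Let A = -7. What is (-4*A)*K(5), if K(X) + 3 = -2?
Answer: -140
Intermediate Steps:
K(X) = -5 (K(X) = -3 - 2 = -5)
(-4*A)*K(5) = -4*(-7)*(-5) = 28*(-5) = -140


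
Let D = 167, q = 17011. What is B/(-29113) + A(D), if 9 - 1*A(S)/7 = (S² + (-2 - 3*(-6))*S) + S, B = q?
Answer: -6260272740/29113 ≈ -2.1503e+5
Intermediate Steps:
B = 17011
A(S) = 63 - 119*S - 7*S² (A(S) = 63 - 7*((S² + (-2 - 3*(-6))*S) + S) = 63 - 7*((S² + (-2 + 18)*S) + S) = 63 - 7*((S² + 16*S) + S) = 63 - 7*(S² + 17*S) = 63 + (-119*S - 7*S²) = 63 - 119*S - 7*S²)
B/(-29113) + A(D) = 17011/(-29113) + (63 - 119*167 - 7*167²) = 17011*(-1/29113) + (63 - 19873 - 7*27889) = -17011/29113 + (63 - 19873 - 195223) = -17011/29113 - 215033 = -6260272740/29113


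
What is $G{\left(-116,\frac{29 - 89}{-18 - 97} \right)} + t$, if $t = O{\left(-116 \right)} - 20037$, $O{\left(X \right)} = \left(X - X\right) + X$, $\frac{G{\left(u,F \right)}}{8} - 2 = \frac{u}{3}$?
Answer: $- \frac{61339}{3} \approx -20446.0$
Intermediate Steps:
$G{\left(u,F \right)} = 16 + \frac{8 u}{3}$ ($G{\left(u,F \right)} = 16 + 8 \frac{u}{3} = 16 + \frac{8 u}{3}$)
$O{\left(X \right)} = X$ ($O{\left(X \right)} = 0 + X = X$)
$t = -20153$ ($t = -116 - 20037 = -20153$)
$G{\left(-116,\frac{29 - 89}{-18 - 97} \right)} + t = \left(16 + \frac{8}{3} \left(-116\right)\right) - 20153 = \left(16 - \frac{928}{3}\right) - 20153 = - \frac{880}{3} - 20153 = - \frac{61339}{3}$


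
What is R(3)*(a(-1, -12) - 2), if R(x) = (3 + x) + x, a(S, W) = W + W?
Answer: -234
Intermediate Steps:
a(S, W) = 2*W
R(x) = 3 + 2*x
R(3)*(a(-1, -12) - 2) = (3 + 2*3)*(2*(-12) - 2) = (3 + 6)*(-24 - 2) = 9*(-26) = -234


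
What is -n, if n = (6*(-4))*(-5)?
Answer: -120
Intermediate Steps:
n = 120 (n = -24*(-5) = 120)
-n = -1*120 = -120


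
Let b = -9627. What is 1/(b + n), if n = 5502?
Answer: -1/4125 ≈ -0.00024242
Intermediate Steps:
1/(b + n) = 1/(-9627 + 5502) = 1/(-4125) = -1/4125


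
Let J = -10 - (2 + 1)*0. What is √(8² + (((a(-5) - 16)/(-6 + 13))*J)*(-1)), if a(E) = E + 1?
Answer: 2*√434/7 ≈ 5.9522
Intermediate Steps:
a(E) = 1 + E
J = -10 (J = -10 - 3*0 = -10 - 1*0 = -10 + 0 = -10)
√(8² + (((a(-5) - 16)/(-6 + 13))*J)*(-1)) = √(8² + ((((1 - 5) - 16)/(-6 + 13))*(-10))*(-1)) = √(64 + (((-4 - 16)/7)*(-10))*(-1)) = √(64 + (-20*⅐*(-10))*(-1)) = √(64 - 20/7*(-10)*(-1)) = √(64 + (200/7)*(-1)) = √(64 - 200/7) = √(248/7) = 2*√434/7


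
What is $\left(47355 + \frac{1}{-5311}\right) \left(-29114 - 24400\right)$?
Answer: $- \frac{13458899647656}{5311} \approx -2.5342 \cdot 10^{9}$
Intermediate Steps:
$\left(47355 + \frac{1}{-5311}\right) \left(-29114 - 24400\right) = \left(47355 - \frac{1}{5311}\right) \left(-53514\right) = \frac{251502404}{5311} \left(-53514\right) = - \frac{13458899647656}{5311}$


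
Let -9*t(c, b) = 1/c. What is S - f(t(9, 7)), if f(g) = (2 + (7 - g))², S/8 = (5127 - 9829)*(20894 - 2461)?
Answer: -4549238684308/6561 ≈ -6.9338e+8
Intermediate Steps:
t(c, b) = -1/(9*c)
S = -693375728 (S = 8*((5127 - 9829)*(20894 - 2461)) = 8*(-4702*18433) = 8*(-86671966) = -693375728)
f(g) = (9 - g)²
S - f(t(9, 7)) = -693375728 - (-9 - ⅑/9)² = -693375728 - (-9 - ⅑*⅑)² = -693375728 - (-9 - 1/81)² = -693375728 - (-730/81)² = -693375728 - 1*532900/6561 = -693375728 - 532900/6561 = -4549238684308/6561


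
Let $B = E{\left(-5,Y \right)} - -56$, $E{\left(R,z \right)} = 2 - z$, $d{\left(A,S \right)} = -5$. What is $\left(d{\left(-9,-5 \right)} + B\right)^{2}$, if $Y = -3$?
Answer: $3136$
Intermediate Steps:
$B = 61$ ($B = \left(2 - -3\right) - -56 = \left(2 + 3\right) + 56 = 5 + 56 = 61$)
$\left(d{\left(-9,-5 \right)} + B\right)^{2} = \left(-5 + 61\right)^{2} = 56^{2} = 3136$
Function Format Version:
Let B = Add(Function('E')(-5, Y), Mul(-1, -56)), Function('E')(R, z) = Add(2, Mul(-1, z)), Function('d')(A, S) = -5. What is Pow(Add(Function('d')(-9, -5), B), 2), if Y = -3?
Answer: 3136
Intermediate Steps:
B = 61 (B = Add(Add(2, Mul(-1, -3)), Mul(-1, -56)) = Add(Add(2, 3), 56) = Add(5, 56) = 61)
Pow(Add(Function('d')(-9, -5), B), 2) = Pow(Add(-5, 61), 2) = Pow(56, 2) = 3136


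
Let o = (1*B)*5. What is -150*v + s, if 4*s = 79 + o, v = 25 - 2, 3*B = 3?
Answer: -3429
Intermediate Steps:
B = 1 (B = (⅓)*3 = 1)
v = 23
o = 5 (o = (1*1)*5 = 1*5 = 5)
s = 21 (s = (79 + 5)/4 = (¼)*84 = 21)
-150*v + s = -150*23 + 21 = -3450 + 21 = -3429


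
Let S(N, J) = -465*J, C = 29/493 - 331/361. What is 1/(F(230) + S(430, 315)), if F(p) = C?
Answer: -6137/898922341 ≈ -6.8271e-6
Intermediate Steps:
C = -5266/6137 (C = 29*(1/493) - 331*1/361 = 1/17 - 331/361 = -5266/6137 ≈ -0.85807)
F(p) = -5266/6137
1/(F(230) + S(430, 315)) = 1/(-5266/6137 - 465*315) = 1/(-5266/6137 - 146475) = 1/(-898922341/6137) = -6137/898922341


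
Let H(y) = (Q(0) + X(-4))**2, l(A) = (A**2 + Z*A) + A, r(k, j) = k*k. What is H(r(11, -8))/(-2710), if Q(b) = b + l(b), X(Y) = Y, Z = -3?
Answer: -8/1355 ≈ -0.0059041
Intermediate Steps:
r(k, j) = k**2
l(A) = A**2 - 2*A (l(A) = (A**2 - 3*A) + A = A**2 - 2*A)
Q(b) = b + b*(-2 + b)
H(y) = 16 (H(y) = (0*(-1 + 0) - 4)**2 = (0*(-1) - 4)**2 = (0 - 4)**2 = (-4)**2 = 16)
H(r(11, -8))/(-2710) = 16/(-2710) = 16*(-1/2710) = -8/1355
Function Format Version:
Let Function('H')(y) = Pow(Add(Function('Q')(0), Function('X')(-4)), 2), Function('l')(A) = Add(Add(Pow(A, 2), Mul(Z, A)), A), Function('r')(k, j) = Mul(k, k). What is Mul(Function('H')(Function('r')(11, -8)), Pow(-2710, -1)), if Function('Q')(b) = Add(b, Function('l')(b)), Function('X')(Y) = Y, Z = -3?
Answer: Rational(-8, 1355) ≈ -0.0059041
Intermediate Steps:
Function('r')(k, j) = Pow(k, 2)
Function('l')(A) = Add(Pow(A, 2), Mul(-2, A)) (Function('l')(A) = Add(Add(Pow(A, 2), Mul(-3, A)), A) = Add(Pow(A, 2), Mul(-2, A)))
Function('Q')(b) = Add(b, Mul(b, Add(-2, b)))
Function('H')(y) = 16 (Function('H')(y) = Pow(Add(Mul(0, Add(-1, 0)), -4), 2) = Pow(Add(Mul(0, -1), -4), 2) = Pow(Add(0, -4), 2) = Pow(-4, 2) = 16)
Mul(Function('H')(Function('r')(11, -8)), Pow(-2710, -1)) = Mul(16, Pow(-2710, -1)) = Mul(16, Rational(-1, 2710)) = Rational(-8, 1355)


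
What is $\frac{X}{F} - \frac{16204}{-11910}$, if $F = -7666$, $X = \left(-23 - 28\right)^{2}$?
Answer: $\frac{46620977}{45651030} \approx 1.0212$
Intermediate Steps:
$X = 2601$ ($X = \left(-51\right)^{2} = 2601$)
$\frac{X}{F} - \frac{16204}{-11910} = \frac{2601}{-7666} - \frac{16204}{-11910} = 2601 \left(- \frac{1}{7666}\right) - - \frac{8102}{5955} = - \frac{2601}{7666} + \frac{8102}{5955} = \frac{46620977}{45651030}$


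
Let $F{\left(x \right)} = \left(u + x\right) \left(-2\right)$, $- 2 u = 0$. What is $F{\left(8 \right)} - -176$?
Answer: $160$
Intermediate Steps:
$u = 0$ ($u = \left(- \frac{1}{2}\right) 0 = 0$)
$F{\left(x \right)} = - 2 x$ ($F{\left(x \right)} = \left(0 + x\right) \left(-2\right) = x \left(-2\right) = - 2 x$)
$F{\left(8 \right)} - -176 = \left(-2\right) 8 - -176 = -16 + 176 = 160$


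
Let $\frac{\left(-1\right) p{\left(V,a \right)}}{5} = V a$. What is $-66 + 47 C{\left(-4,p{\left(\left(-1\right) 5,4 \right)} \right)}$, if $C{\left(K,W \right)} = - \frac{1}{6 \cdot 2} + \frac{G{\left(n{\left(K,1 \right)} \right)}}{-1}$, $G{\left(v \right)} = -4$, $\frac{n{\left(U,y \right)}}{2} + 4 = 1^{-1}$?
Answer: $\frac{1417}{12} \approx 118.08$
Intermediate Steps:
$n{\left(U,y \right)} = -6$ ($n{\left(U,y \right)} = -8 + \frac{2}{1} = -8 + 2 \cdot 1 = -8 + 2 = -6$)
$p{\left(V,a \right)} = - 5 V a$
$C{\left(K,W \right)} = \frac{47}{12}$ ($C{\left(K,W \right)} = - \frac{1}{6 \cdot 2} - \frac{4}{-1} = - \frac{1}{12} - -4 = \left(-1\right) \frac{1}{12} + 4 = - \frac{1}{12} + 4 = \frac{47}{12}$)
$-66 + 47 C{\left(-4,p{\left(\left(-1\right) 5,4 \right)} \right)} = -66 + 47 \cdot \frac{47}{12} = -66 + \frac{2209}{12} = \frac{1417}{12}$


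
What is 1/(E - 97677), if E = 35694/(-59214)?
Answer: -9869/963980262 ≈ -1.0238e-5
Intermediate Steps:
E = -5949/9869 (E = 35694*(-1/59214) = -5949/9869 ≈ -0.60280)
1/(E - 97677) = 1/(-5949/9869 - 97677) = 1/(-963980262/9869) = -9869/963980262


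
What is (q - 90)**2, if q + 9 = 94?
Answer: 25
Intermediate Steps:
q = 85 (q = -9 + 94 = 85)
(q - 90)**2 = (85 - 90)**2 = (-5)**2 = 25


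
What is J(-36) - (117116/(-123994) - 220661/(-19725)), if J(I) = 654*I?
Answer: -1516014044593/64362675 ≈ -23554.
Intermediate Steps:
J(-36) - (117116/(-123994) - 220661/(-19725)) = 654*(-36) - (117116/(-123994) - 220661/(-19725)) = -23544 - (117116*(-1/123994) - 220661*(-1/19725)) = -23544 - (-3082/3263 + 220661/19725) = -23544 - 1*659224393/64362675 = -23544 - 659224393/64362675 = -1516014044593/64362675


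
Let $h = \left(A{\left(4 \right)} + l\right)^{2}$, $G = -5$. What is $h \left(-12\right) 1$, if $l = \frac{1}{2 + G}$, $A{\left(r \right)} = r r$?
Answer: $- \frac{8836}{3} \approx -2945.3$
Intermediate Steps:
$A{\left(r \right)} = r^{2}$
$l = - \frac{1}{3}$ ($l = \frac{1}{2 - 5} = \frac{1}{-3} = - \frac{1}{3} \approx -0.33333$)
$h = \frac{2209}{9}$ ($h = \left(4^{2} - \frac{1}{3}\right)^{2} = \left(16 - \frac{1}{3}\right)^{2} = \left(\frac{47}{3}\right)^{2} = \frac{2209}{9} \approx 245.44$)
$h \left(-12\right) 1 = \frac{2209}{9} \left(-12\right) 1 = \left(- \frac{8836}{3}\right) 1 = - \frac{8836}{3}$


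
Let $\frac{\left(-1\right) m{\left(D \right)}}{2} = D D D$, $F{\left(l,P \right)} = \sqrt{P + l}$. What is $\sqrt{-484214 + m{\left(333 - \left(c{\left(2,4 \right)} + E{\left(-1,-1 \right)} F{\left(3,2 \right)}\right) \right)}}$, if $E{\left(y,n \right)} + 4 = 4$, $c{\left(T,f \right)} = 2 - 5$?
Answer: $i \sqrt{76350326} \approx 8737.9 i$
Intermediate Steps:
$c{\left(T,f \right)} = -3$ ($c{\left(T,f \right)} = 2 - 5 = -3$)
$E{\left(y,n \right)} = 0$ ($E{\left(y,n \right)} = -4 + 4 = 0$)
$m{\left(D \right)} = - 2 D^{3}$ ($m{\left(D \right)} = - 2 D D D = - 2 D^{2} D = - 2 D^{3}$)
$\sqrt{-484214 + m{\left(333 - \left(c{\left(2,4 \right)} + E{\left(-1,-1 \right)} F{\left(3,2 \right)}\right) \right)}} = \sqrt{-484214 - 2 \left(333 - \left(-3 + 0 \sqrt{2 + 3}\right)\right)^{3}} = \sqrt{-484214 - 2 \left(333 - \left(-3 + 0 \sqrt{5}\right)\right)^{3}} = \sqrt{-484214 - 2 \left(333 - \left(-3 + 0\right)\right)^{3}} = \sqrt{-484214 - 2 \left(333 - -3\right)^{3}} = \sqrt{-484214 - 2 \left(333 + 3\right)^{3}} = \sqrt{-484214 - 2 \cdot 336^{3}} = \sqrt{-484214 - 75866112} = \sqrt{-76350326} = i \sqrt{76350326}$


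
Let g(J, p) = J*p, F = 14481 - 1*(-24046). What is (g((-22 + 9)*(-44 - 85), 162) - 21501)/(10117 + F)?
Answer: 250173/48644 ≈ 5.1429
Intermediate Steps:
F = 38527 (F = 14481 + 24046 = 38527)
(g((-22 + 9)*(-44 - 85), 162) - 21501)/(10117 + F) = (((-22 + 9)*(-44 - 85))*162 - 21501)/(10117 + 38527) = (-13*(-129)*162 - 21501)/48644 = (1677*162 - 21501)*(1/48644) = (271674 - 21501)*(1/48644) = 250173*(1/48644) = 250173/48644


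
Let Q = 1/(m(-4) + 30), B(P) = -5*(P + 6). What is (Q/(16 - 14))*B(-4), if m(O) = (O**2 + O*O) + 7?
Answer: -5/69 ≈ -0.072464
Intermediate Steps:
B(P) = -30 - 5*P (B(P) = -5*(6 + P) = -30 - 5*P)
m(O) = 7 + 2*O**2 (m(O) = (O**2 + O**2) + 7 = 2*O**2 + 7 = 7 + 2*O**2)
Q = 1/69 (Q = 1/((7 + 2*(-4)**2) + 30) = 1/((7 + 2*16) + 30) = 1/((7 + 32) + 30) = 1/(39 + 30) = 1/69 ≈ 0.014493)
(Q/(16 - 14))*B(-4) = (1/(69*(16 - 14)))*(-30 - 5*(-4)) = ((1/69)/2)*(-30 + 20) = ((1/69)*(1/2))*(-10) = (1/138)*(-10) = -5/69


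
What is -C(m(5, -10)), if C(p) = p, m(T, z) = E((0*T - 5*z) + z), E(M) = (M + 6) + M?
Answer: -86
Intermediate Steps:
E(M) = 6 + 2*M (E(M) = (6 + M) + M = 6 + 2*M)
m(T, z) = 6 - 8*z (m(T, z) = 6 + 2*((0*T - 5*z) + z) = 6 + 2*((0 - 5*z) + z) = 6 + 2*(-5*z + z) = 6 + 2*(-4*z) = 6 - 8*z)
-C(m(5, -10)) = -(6 - 8*(-10)) = -(6 + 80) = -1*86 = -86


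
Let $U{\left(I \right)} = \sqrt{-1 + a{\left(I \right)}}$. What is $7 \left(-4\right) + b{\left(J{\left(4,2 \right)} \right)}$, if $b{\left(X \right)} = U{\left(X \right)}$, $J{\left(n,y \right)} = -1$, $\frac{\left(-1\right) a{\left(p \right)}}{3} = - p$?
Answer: $-28 + 2 i \approx -28.0 + 2.0 i$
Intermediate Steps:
$a{\left(p \right)} = 3 p$ ($a{\left(p \right)} = - 3 \left(- p\right) = 3 p$)
$U{\left(I \right)} = \sqrt{-1 + 3 I}$
$b{\left(X \right)} = \sqrt{-1 + 3 X}$
$7 \left(-4\right) + b{\left(J{\left(4,2 \right)} \right)} = 7 \left(-4\right) + \sqrt{-1 + 3 \left(-1\right)} = -28 + \sqrt{-1 - 3} = -28 + \sqrt{-4} = -28 + 2 i$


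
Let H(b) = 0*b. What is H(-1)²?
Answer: 0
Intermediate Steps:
H(b) = 0
H(-1)² = 0² = 0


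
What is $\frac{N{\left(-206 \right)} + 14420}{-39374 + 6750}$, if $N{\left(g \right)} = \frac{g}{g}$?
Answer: $- \frac{14421}{32624} \approx -0.44204$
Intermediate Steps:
$N{\left(g \right)} = 1$
$\frac{N{\left(-206 \right)} + 14420}{-39374 + 6750} = \frac{1 + 14420}{-39374 + 6750} = \frac{14421}{-32624} = 14421 \left(- \frac{1}{32624}\right) = - \frac{14421}{32624}$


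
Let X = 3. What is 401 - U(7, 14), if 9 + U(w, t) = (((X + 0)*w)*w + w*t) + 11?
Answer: 154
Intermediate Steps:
U(w, t) = 2 + 3*w² + t*w (U(w, t) = -9 + ((((3 + 0)*w)*w + w*t) + 11) = -9 + (((3*w)*w + t*w) + 11) = -9 + ((3*w² + t*w) + 11) = -9 + (11 + 3*w² + t*w) = 2 + 3*w² + t*w)
401 - U(7, 14) = 401 - (2 + 3*7² + 14*7) = 401 - (2 + 3*49 + 98) = 401 - (2 + 147 + 98) = 401 - 1*247 = 401 - 247 = 154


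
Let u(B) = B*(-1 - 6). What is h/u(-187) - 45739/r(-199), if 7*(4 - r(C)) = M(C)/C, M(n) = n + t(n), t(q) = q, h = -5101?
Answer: -419239083/34034 ≈ -12318.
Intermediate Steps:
M(n) = 2*n (M(n) = n + n = 2*n)
r(C) = 26/7 (r(C) = 4 - 2*C/(7*C) = 4 - ⅐*2 = 4 - 2/7 = 26/7)
u(B) = -7*B (u(B) = B*(-7) = -7*B)
h/u(-187) - 45739/r(-199) = -5101/((-7*(-187))) - 45739/26/7 = -5101/1309 - 45739*7/26 = -5101*1/1309 - 320173/26 = -5101/1309 - 320173/26 = -419239083/34034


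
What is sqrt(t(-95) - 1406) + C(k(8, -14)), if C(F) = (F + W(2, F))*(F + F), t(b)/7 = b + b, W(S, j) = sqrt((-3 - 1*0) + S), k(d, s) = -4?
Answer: 32 - 8*I + 12*I*sqrt(19) ≈ 32.0 + 44.307*I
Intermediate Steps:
W(S, j) = sqrt(-3 + S) (W(S, j) = sqrt((-3 + 0) + S) = sqrt(-3 + S))
t(b) = 14*b (t(b) = 7*(b + b) = 7*(2*b) = 14*b)
C(F) = 2*F*(I + F) (C(F) = (F + sqrt(-3 + 2))*(F + F) = (F + sqrt(-1))*(2*F) = (F + I)*(2*F) = (I + F)*(2*F) = 2*F*(I + F))
sqrt(t(-95) - 1406) + C(k(8, -14)) = sqrt(14*(-95) - 1406) + 2*(-4)*(I - 4) = sqrt(-1330 - 1406) + 2*(-4)*(-4 + I) = sqrt(-2736) + (32 - 8*I) = 12*I*sqrt(19) + (32 - 8*I) = 32 - 8*I + 12*I*sqrt(19)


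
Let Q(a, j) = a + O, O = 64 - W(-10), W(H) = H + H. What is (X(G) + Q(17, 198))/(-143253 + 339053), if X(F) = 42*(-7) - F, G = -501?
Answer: 7/4450 ≈ 0.0015730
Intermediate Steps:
X(F) = -294 - F
W(H) = 2*H
O = 84 (O = 64 - 2*(-10) = 64 - 1*(-20) = 64 + 20 = 84)
Q(a, j) = 84 + a (Q(a, j) = a + 84 = 84 + a)
(X(G) + Q(17, 198))/(-143253 + 339053) = ((-294 - 1*(-501)) + (84 + 17))/(-143253 + 339053) = ((-294 + 501) + 101)/195800 = (207 + 101)*(1/195800) = 308*(1/195800) = 7/4450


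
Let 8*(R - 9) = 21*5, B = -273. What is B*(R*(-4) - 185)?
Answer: 149331/2 ≈ 74666.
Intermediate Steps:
R = 177/8 (R = 9 + (21*5)/8 = 9 + (1/8)*105 = 9 + 105/8 = 177/8 ≈ 22.125)
B*(R*(-4) - 185) = -273*((177/8)*(-4) - 185) = -273*(-177/2 - 185) = -273*(-547/2) = 149331/2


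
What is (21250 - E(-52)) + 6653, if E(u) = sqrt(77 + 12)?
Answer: 27903 - sqrt(89) ≈ 27894.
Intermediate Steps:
E(u) = sqrt(89)
(21250 - E(-52)) + 6653 = (21250 - sqrt(89)) + 6653 = 27903 - sqrt(89)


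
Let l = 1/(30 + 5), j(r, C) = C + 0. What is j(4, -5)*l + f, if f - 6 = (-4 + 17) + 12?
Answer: 216/7 ≈ 30.857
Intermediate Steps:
j(r, C) = C
f = 31 (f = 6 + ((-4 + 17) + 12) = 6 + (13 + 12) = 6 + 25 = 31)
l = 1/35 ≈ 0.028571
j(4, -5)*l + f = -5*1/35 + 31 = -⅐ + 31 = 216/7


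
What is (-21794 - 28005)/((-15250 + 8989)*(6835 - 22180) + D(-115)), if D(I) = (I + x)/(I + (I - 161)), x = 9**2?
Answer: -1145377/2209726037 ≈ -0.00051833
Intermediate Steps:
x = 81
D(I) = (81 + I)/(-161 + 2*I) (D(I) = (I + 81)/(I + (I - 161)) = (81 + I)/(I + (-161 + I)) = (81 + I)/(-161 + 2*I))
(-21794 - 28005)/((-15250 + 8989)*(6835 - 22180) + D(-115)) = (-21794 - 28005)/((-15250 + 8989)*(6835 - 22180) + (81 - 115)/(-161 + 2*(-115))) = -49799/(-6261*(-15345) - 34/(-161 - 230)) = -49799/(96075045 - 34/(-391)) = -49799/(96075045 - 1/391*(-34)) = -49799/(96075045 + 2/23) = -49799/2209726037/23 = -49799*23/2209726037 = -1145377/2209726037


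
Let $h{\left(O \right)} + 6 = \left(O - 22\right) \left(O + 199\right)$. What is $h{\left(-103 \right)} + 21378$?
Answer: $9372$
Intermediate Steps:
$h{\left(O \right)} = -6 + \left(-22 + O\right) \left(199 + O\right)$ ($h{\left(O \right)} = -6 + \left(O - 22\right) \left(O + 199\right) = -6 + \left(-22 + O\right) \left(199 + O\right)$)
$h{\left(-103 \right)} + 21378 = \left(-4384 + \left(-103\right)^{2} + 177 \left(-103\right)\right) + 21378 = \left(-4384 + 10609 - 18231\right) + 21378 = -12006 + 21378 = 9372$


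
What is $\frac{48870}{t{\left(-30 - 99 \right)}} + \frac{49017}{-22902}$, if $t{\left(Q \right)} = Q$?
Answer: $- \frac{125060437}{328262} \approx -380.98$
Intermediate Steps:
$\frac{48870}{t{\left(-30 - 99 \right)}} + \frac{49017}{-22902} = \frac{48870}{-30 - 99} + \frac{49017}{-22902} = \frac{48870}{-129} + 49017 \left(- \frac{1}{22902}\right) = 48870 \left(- \frac{1}{129}\right) - \frac{16339}{7634} = - \frac{16290}{43} - \frac{16339}{7634} = - \frac{125060437}{328262}$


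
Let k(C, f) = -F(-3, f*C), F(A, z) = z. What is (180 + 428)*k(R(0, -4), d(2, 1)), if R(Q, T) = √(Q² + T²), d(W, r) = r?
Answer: -2432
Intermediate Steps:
k(C, f) = -C*f (k(C, f) = -f*C = -C*f)
(180 + 428)*k(R(0, -4), d(2, 1)) = (180 + 428)*(-1*√(0² + (-4)²)*1) = 608*(-1*√(0 + 16)*1) = 608*(-1*√16*1) = 608*(-1*4*1) = 608*(-4) = -2432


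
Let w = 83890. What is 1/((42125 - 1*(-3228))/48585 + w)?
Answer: 48585/4075841003 ≈ 1.1920e-5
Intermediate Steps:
1/((42125 - 1*(-3228))/48585 + w) = 1/((42125 - 1*(-3228))/48585 + 83890) = 1/((42125 + 3228)*(1/48585) + 83890) = 1/(45353*(1/48585) + 83890) = 1/(45353/48585 + 83890) = 1/(4075841003/48585) = 48585/4075841003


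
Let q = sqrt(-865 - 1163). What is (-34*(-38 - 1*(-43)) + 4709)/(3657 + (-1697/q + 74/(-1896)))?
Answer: 2521064095500132/2031375181437397 - 14998602716136*I*sqrt(3)/2031375181437397 ≈ 1.2411 - 0.012789*I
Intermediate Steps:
q = 26*I*sqrt(3) (q = sqrt(-2028) = 26*I*sqrt(3) ≈ 45.033*I)
(-34*(-38 - 1*(-43)) + 4709)/(3657 + (-1697/q + 74/(-1896))) = (-34*(-38 - 1*(-43)) + 4709)/(3657 + (-1697*(-I*sqrt(3)/78) + 74/(-1896))) = (-34*(-38 + 43) + 4709)/(3657 + (-(-1697)*I*sqrt(3)/78 + 74*(-1/1896))) = (-34*5 + 4709)/(3657 + (1697*I*sqrt(3)/78 - 37/948)) = (-170 + 4709)/(3657 + (-37/948 + 1697*I*sqrt(3)/78)) = 4539/(3466799/948 + 1697*I*sqrt(3)/78)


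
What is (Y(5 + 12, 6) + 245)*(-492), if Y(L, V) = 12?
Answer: -126444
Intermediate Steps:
(Y(5 + 12, 6) + 245)*(-492) = (12 + 245)*(-492) = 257*(-492) = -126444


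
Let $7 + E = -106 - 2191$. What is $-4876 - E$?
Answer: $-2572$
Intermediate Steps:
$E = -2304$ ($E = -7 - 2297 = -2304$)
$-4876 - E = -4876 - -2304 = -4876 + 2304 = -2572$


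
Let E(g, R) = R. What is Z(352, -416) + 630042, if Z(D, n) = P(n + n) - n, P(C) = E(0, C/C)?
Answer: 630459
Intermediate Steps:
P(C) = 1 (P(C) = C/C = 1)
Z(D, n) = 1 - n
Z(352, -416) + 630042 = (1 - 1*(-416)) + 630042 = (1 + 416) + 630042 = 417 + 630042 = 630459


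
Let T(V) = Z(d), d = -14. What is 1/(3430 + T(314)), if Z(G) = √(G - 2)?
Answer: 1715/5882458 - I/2941229 ≈ 0.00029154 - 3.3999e-7*I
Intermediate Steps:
Z(G) = √(-2 + G)
T(V) = 4*I (T(V) = √(-2 - 14) = √(-16) = 4*I)
1/(3430 + T(314)) = 1/(3430 + 4*I) = (3430 - 4*I)/11764916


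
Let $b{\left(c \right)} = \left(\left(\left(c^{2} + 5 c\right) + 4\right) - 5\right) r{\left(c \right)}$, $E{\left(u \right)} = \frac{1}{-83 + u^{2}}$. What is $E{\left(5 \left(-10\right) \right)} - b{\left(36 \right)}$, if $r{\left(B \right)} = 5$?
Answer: $- \frac{17825374}{2417} \approx -7375.0$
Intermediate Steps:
$b{\left(c \right)} = -5 + 5 c^{2} + 25 c$ ($b{\left(c \right)} = \left(\left(\left(c^{2} + 5 c\right) + 4\right) - 5\right) 5 = \left(\left(4 + c^{2} + 5 c\right) - 5\right) 5 = \left(-1 + c^{2} + 5 c\right) 5 = -5 + 5 c^{2} + 25 c$)
$E{\left(5 \left(-10\right) \right)} - b{\left(36 \right)} = \frac{1}{-83 + \left(5 \left(-10\right)\right)^{2}} - \left(-5 + 5 \cdot 36^{2} + 25 \cdot 36\right) = \frac{1}{-83 + \left(-50\right)^{2}} - \left(-5 + 5 \cdot 1296 + 900\right) = \frac{1}{-83 + 2500} - \left(-5 + 6480 + 900\right) = \frac{1}{2417} - 7375 = - \frac{17825374}{2417}$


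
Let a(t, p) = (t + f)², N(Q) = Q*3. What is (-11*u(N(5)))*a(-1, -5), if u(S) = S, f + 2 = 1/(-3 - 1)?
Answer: -27885/16 ≈ -1742.8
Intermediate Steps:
f = -9/4 (f = -2 + 1/(-3 - 1) = -2 + 1/(-4) = -2 - ¼ = -9/4 ≈ -2.2500)
N(Q) = 3*Q
a(t, p) = (-9/4 + t)² (a(t, p) = (t - 9/4)² = (-9/4 + t)²)
(-11*u(N(5)))*a(-1, -5) = (-33*5)*((-9 + 4*(-1))²/16) = (-11*15)*((-9 - 4)²/16) = -165*(-13)²/16 = -165*169/16 = -27885/16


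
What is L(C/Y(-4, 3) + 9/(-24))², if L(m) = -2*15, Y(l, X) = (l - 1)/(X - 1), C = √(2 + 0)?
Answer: 900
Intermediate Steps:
C = √2 ≈ 1.4142
Y(l, X) = (-1 + l)/(-1 + X)
L(m) = -30
L(C/Y(-4, 3) + 9/(-24))² = (-30)² = 900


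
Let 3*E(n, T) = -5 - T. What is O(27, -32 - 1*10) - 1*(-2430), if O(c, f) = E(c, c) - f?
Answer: 7384/3 ≈ 2461.3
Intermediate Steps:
E(n, T) = -5/3 - T/3 (E(n, T) = (-5 - T)/3 = -5/3 - T/3)
O(c, f) = -5/3 - f - c/3 (O(c, f) = (-5/3 - c/3) - f = -5/3 - f - c/3)
O(27, -32 - 1*10) - 1*(-2430) = (-5/3 - (-32 - 1*10) - ⅓*27) - 1*(-2430) = (-5/3 - (-32 - 10) - 9) + 2430 = (-5/3 - 1*(-42) - 9) + 2430 = (-5/3 + 42 - 9) + 2430 = 94/3 + 2430 = 7384/3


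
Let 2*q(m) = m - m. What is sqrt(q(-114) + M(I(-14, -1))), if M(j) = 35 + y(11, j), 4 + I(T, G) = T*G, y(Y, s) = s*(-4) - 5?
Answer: I*sqrt(10) ≈ 3.1623*I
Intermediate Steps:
y(Y, s) = -5 - 4*s (y(Y, s) = -4*s - 5 = -5 - 4*s)
I(T, G) = -4 + G*T (I(T, G) = -4 + T*G = -4 + G*T)
M(j) = 30 - 4*j (M(j) = 35 + (-5 - 4*j) = 30 - 4*j)
q(m) = 0 (q(m) = (m - m)/2 = (1/2)*0 = 0)
sqrt(q(-114) + M(I(-14, -1))) = sqrt(0 + (30 - 4*(-4 - 1*(-14)))) = sqrt(0 + (30 - 4*(-4 + 14))) = sqrt(0 + (30 - 4*10)) = sqrt(0 + (30 - 40)) = sqrt(0 - 10) = sqrt(-10) = I*sqrt(10)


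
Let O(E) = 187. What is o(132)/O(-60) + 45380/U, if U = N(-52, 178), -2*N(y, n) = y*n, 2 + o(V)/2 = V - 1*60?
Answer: 2283495/216359 ≈ 10.554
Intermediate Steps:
o(V) = -124 + 2*V (o(V) = -4 + 2*(V - 1*60) = -4 + 2*(V - 60) = -4 + 2*(-60 + V) = -4 + (-120 + 2*V) = -124 + 2*V)
N(y, n) = -n*y/2 (N(y, n) = -y*n/2 = -n*y/2)
U = 4628 (U = -½*178*(-52) = 4628)
o(132)/O(-60) + 45380/U = (-124 + 2*132)/187 + 45380/4628 = (-124 + 264)*(1/187) + 45380*(1/4628) = 140*(1/187) + 11345/1157 = 140/187 + 11345/1157 = 2283495/216359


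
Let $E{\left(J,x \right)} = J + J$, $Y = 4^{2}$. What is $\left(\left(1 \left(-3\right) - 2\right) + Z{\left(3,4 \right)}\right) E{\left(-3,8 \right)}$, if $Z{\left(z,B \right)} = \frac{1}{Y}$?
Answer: $\frac{237}{8} \approx 29.625$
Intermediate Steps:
$Y = 16$
$E{\left(J,x \right)} = 2 J$
$Z{\left(z,B \right)} = \frac{1}{16}$
$\left(\left(1 \left(-3\right) - 2\right) + Z{\left(3,4 \right)}\right) E{\left(-3,8 \right)} = \left(\left(1 \left(-3\right) - 2\right) + \frac{1}{16}\right) 2 \left(-3\right) = \left(\left(-3 - 2\right) + \frac{1}{16}\right) \left(-6\right) = \left(-5 + \frac{1}{16}\right) \left(-6\right) = \left(- \frac{79}{16}\right) \left(-6\right) = \frac{237}{8}$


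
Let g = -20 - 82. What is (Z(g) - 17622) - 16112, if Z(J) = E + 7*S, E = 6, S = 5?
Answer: -33693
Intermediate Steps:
g = -102
Z(J) = 41 (Z(J) = 6 + 7*5 = 6 + 35 = 41)
(Z(g) - 17622) - 16112 = (41 - 17622) - 16112 = -17581 - 16112 = -33693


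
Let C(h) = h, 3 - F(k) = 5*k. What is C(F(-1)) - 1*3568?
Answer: -3560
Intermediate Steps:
F(k) = 3 - 5*k
C(F(-1)) - 1*3568 = (3 - 5*(-1)) - 1*3568 = (3 + 5) - 3568 = 8 - 3568 = -3560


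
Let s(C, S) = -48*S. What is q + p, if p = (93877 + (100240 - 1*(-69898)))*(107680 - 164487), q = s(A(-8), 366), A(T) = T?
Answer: -14997917673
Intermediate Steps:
q = -17568 (q = -48*366 = -17568)
p = -14997900105 (p = (93877 + (100240 + 69898))*(-56807) = (93877 + 170138)*(-56807) = 264015*(-56807) = -14997900105)
q + p = -17568 - 14997900105 = -14997917673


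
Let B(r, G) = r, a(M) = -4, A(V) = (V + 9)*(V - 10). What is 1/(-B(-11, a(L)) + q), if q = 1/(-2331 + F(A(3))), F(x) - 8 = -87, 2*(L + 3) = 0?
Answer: 2410/26509 ≈ 0.090912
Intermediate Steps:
L = -3 (L = -3 + (1/2)*0 = -3 + 0 = -3)
A(V) = (-10 + V)*(9 + V) (A(V) = (9 + V)*(-10 + V) = (-10 + V)*(9 + V))
F(x) = -79 (F(x) = 8 - 87 = -79)
q = -1/2410 (q = 1/(-2331 - 79) = 1/(-2410) = -1/2410 ≈ -0.00041494)
1/(-B(-11, a(L)) + q) = 1/(-1*(-11) - 1/2410) = 1/(11 - 1/2410) = 1/(26509/2410) = 2410/26509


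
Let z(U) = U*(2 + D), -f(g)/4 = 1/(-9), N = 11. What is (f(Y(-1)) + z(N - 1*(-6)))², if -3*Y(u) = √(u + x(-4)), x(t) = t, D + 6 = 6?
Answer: 96100/81 ≈ 1186.4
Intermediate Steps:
D = 0 (D = -6 + 6 = 0)
Y(u) = -√(-4 + u)/3 (Y(u) = -√(u - 4)/3 = -√(-4 + u)/3)
f(g) = 4/9 (f(g) = -4/(-9) = -4*(-⅑) = 4/9)
z(U) = 2*U (z(U) = U*(2 + 0) = U*2 = 2*U)
(f(Y(-1)) + z(N - 1*(-6)))² = (4/9 + 2*(11 - 1*(-6)))² = (4/9 + 2*(11 + 6))² = (4/9 + 2*17)² = (4/9 + 34)² = (310/9)² = 96100/81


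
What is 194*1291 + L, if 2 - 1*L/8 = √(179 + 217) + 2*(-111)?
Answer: 252246 - 48*√11 ≈ 2.5209e+5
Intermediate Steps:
L = 1792 - 48*√11 (L = 16 - 8*(√(179 + 217) + 2*(-111)) = 16 - 8*(√396 - 222) = 16 - 8*(6*√11 - 222) = 16 - 8*(-222 + 6*√11) = 16 + (1776 - 48*√11) = 1792 - 48*√11 ≈ 1632.8)
194*1291 + L = 194*1291 + (1792 - 48*√11) = 250454 + (1792 - 48*√11) = 252246 - 48*√11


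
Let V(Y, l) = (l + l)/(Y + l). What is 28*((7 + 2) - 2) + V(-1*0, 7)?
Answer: 198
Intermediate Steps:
V(Y, l) = 2*l/(Y + l) (V(Y, l) = (2*l)/(Y + l) = 2*l/(Y + l))
28*((7 + 2) - 2) + V(-1*0, 7) = 28*((7 + 2) - 2) + 2*7/(-1*0 + 7) = 28*(9 - 2) + 2*7/(0 + 7) = 28*7 + 2*7/7 = 196 + 2*7*(1/7) = 196 + 2 = 198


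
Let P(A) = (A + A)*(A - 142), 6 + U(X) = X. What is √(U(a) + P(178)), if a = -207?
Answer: √12603 ≈ 112.26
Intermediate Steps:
U(X) = -6 + X
P(A) = 2*A*(-142 + A) (P(A) = (2*A)*(-142 + A) = 2*A*(-142 + A))
√(U(a) + P(178)) = √((-6 - 207) + 2*178*(-142 + 178)) = √(-213 + 2*178*36) = √(-213 + 12816) = √12603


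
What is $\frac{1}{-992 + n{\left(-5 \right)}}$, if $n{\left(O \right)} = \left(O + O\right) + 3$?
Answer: $- \frac{1}{999} \approx -0.001001$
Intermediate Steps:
$n{\left(O \right)} = 3 + 2 O$ ($n{\left(O \right)} = 2 O + 3 = 3 + 2 O$)
$\frac{1}{-992 + n{\left(-5 \right)}} = \frac{1}{-992 + \left(3 + 2 \left(-5\right)\right)} = \frac{1}{-992 + \left(3 - 10\right)} = \frac{1}{-992 - 7} = \frac{1}{-999} = - \frac{1}{999}$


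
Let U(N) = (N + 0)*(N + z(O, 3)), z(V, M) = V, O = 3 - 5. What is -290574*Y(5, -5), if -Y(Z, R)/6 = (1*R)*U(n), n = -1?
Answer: -26151660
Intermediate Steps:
O = -2
U(N) = N*(-2 + N) (U(N) = (N + 0)*(N - 2) = N*(-2 + N))
Y(Z, R) = -18*R (Y(Z, R) = -6*1*R*(-(-2 - 1)) = -6*R*(-1*(-3)) = -6*R*3 = -18*R)
-290574*Y(5, -5) = -(-5230332)*(-5) = -290574*90 = -26151660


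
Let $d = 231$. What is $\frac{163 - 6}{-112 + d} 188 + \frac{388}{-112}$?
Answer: $\frac{116415}{476} \approx 244.57$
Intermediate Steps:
$\frac{163 - 6}{-112 + d} 188 + \frac{388}{-112} = \frac{163 - 6}{-112 + 231} \cdot 188 + \frac{388}{-112} = \frac{157}{119} \cdot 188 + 388 \left(- \frac{1}{112}\right) = 157 \cdot \frac{1}{119} \cdot 188 - \frac{97}{28} = \frac{157}{119} \cdot 188 - \frac{97}{28} = \frac{29516}{119} - \frac{97}{28} = \frac{116415}{476}$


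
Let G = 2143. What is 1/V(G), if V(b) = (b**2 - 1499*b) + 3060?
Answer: 1/1383152 ≈ 7.2299e-7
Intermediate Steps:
V(b) = 3060 + b**2 - 1499*b
1/V(G) = 1/(3060 + 2143**2 - 1499*2143) = 1/(3060 + 4592449 - 3212357) = 1/1383152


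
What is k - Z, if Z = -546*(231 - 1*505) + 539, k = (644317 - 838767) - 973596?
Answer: -1318189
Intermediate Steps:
k = -1168046 (k = -194450 - 973596 = -1168046)
Z = 150143 (Z = -546*(231 - 505) + 539 = -546*(-274) + 539 = 149604 + 539 = 150143)
k - Z = -1168046 - 1*150143 = -1168046 - 150143 = -1318189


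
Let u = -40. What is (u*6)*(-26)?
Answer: 6240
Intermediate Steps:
(u*6)*(-26) = -40*6*(-26) = -240*(-26) = 6240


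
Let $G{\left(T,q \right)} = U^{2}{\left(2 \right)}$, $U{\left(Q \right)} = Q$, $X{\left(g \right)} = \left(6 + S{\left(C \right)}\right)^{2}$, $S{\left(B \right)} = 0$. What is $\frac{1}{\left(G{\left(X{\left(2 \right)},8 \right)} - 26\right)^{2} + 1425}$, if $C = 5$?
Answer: $\frac{1}{1909} \approx 0.00052383$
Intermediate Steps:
$X{\left(g \right)} = 36$ ($X{\left(g \right)} = \left(6 + 0\right)^{2} = 6^{2} = 36$)
$G{\left(T,q \right)} = 4$ ($G{\left(T,q \right)} = 2^{2} = 4$)
$\frac{1}{\left(G{\left(X{\left(2 \right)},8 \right)} - 26\right)^{2} + 1425} = \frac{1}{\left(4 - 26\right)^{2} + 1425} = \frac{1}{\left(-22\right)^{2} + 1425} = \frac{1}{484 + 1425} = \frac{1}{1909}$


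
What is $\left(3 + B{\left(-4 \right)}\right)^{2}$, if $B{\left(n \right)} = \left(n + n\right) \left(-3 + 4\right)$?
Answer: $25$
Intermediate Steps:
$B{\left(n \right)} = 2 n$ ($B{\left(n \right)} = 2 n 1 = 2 n$)
$\left(3 + B{\left(-4 \right)}\right)^{2} = \left(3 + 2 \left(-4\right)\right)^{2} = \left(3 - 8\right)^{2} = \left(-5\right)^{2} = 25$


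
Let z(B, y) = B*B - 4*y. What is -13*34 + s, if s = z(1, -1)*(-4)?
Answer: -462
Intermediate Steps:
z(B, y) = B**2 - 4*y
s = -20 (s = (1**2 - 4*(-1))*(-4) = (1 + 4)*(-4) = 5*(-4) = -20)
-13*34 + s = -13*34 - 20 = -442 - 20 = -462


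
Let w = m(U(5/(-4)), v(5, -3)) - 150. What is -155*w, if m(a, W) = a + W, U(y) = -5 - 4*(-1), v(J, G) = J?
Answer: 22630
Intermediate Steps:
U(y) = -1 (U(y) = -5 + 4 = -1)
m(a, W) = W + a
w = -146 (w = (5 - 1) - 150 = 4 - 150 = -146)
-155*w = -155*(-146) = 22630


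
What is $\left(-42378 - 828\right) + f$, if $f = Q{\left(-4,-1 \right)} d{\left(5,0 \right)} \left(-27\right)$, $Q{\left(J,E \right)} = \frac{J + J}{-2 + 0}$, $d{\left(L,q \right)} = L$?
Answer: $-43746$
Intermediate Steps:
$Q{\left(J,E \right)} = - J$ ($Q{\left(J,E \right)} = \frac{2 J}{-2} = 2 J \left(- \frac{1}{2}\right) = - J$)
$f = -540$ ($f = \left(-1\right) \left(-4\right) 5 \left(-27\right) = 4 \cdot 5 \left(-27\right) = 20 \left(-27\right) = -540$)
$\left(-42378 - 828\right) + f = \left(-42378 - 828\right) - 540 = -43206 - 540 = -43746$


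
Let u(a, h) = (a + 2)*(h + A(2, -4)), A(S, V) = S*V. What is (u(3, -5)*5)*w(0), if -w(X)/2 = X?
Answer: 0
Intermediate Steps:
u(a, h) = (-8 + h)*(2 + a) (u(a, h) = (a + 2)*(h + 2*(-4)) = (2 + a)*(h - 8) = (2 + a)*(-8 + h) = (-8 + h)*(2 + a))
w(X) = -2*X
(u(3, -5)*5)*w(0) = ((-16 - 8*3 + 2*(-5) + 3*(-5))*5)*(-2*0) = ((-16 - 24 - 10 - 15)*5)*0 = -65*5*0 = -325*0 = 0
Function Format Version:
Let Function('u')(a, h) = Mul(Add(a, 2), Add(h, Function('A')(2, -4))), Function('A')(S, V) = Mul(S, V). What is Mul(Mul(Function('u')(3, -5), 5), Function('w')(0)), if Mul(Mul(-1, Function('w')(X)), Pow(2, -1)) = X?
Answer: 0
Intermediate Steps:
Function('u')(a, h) = Mul(Add(-8, h), Add(2, a)) (Function('u')(a, h) = Mul(Add(a, 2), Add(h, Mul(2, -4))) = Mul(Add(2, a), Add(h, -8)) = Mul(Add(2, a), Add(-8, h)) = Mul(Add(-8, h), Add(2, a)))
Function('w')(X) = Mul(-2, X)
Mul(Mul(Function('u')(3, -5), 5), Function('w')(0)) = Mul(Mul(Add(-16, Mul(-8, 3), Mul(2, -5), Mul(3, -5)), 5), Mul(-2, 0)) = Mul(Mul(Add(-16, -24, -10, -15), 5), 0) = Mul(Mul(-65, 5), 0) = Mul(-325, 0) = 0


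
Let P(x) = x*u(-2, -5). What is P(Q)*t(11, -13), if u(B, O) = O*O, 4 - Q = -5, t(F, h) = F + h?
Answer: -450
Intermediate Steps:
Q = 9 (Q = 4 - 1*(-5) = 4 + 5 = 9)
u(B, O) = O²
P(x) = 25*x (P(x) = x*(-5)² = x*25 = 25*x)
P(Q)*t(11, -13) = (25*9)*(11 - 13) = 225*(-2) = -450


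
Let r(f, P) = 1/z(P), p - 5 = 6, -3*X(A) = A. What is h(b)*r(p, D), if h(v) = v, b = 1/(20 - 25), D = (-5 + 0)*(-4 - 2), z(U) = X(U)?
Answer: 1/50 ≈ 0.020000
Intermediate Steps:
X(A) = -A/3
z(U) = -U/3
D = 30 (D = -5*(-6) = 30)
p = 11 (p = 5 + 6 = 11)
r(f, P) = -3/P (r(f, P) = 1/(-P/3) = -3/P)
b = -1/5 (b = 1/(-5) = -1/5 ≈ -0.20000)
h(b)*r(p, D) = -(-3)/(5*30) = -1/5*(-1/10) = 1/50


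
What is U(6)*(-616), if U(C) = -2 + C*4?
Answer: -13552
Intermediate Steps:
U(C) = -2 + 4*C
U(6)*(-616) = (-2 + 4*6)*(-616) = (-2 + 24)*(-616) = 22*(-616) = -13552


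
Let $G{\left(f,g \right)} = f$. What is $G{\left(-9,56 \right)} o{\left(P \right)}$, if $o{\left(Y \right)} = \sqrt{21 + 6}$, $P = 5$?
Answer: $- 27 \sqrt{3} \approx -46.765$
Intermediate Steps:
$o{\left(Y \right)} = 3 \sqrt{3}$ ($o{\left(Y \right)} = \sqrt{27} = 3 \sqrt{3}$)
$G{\left(-9,56 \right)} o{\left(P \right)} = - 9 \cdot 3 \sqrt{3} = - 27 \sqrt{3}$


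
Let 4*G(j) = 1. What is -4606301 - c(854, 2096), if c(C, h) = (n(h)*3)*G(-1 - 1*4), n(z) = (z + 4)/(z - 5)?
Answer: -3210592322/697 ≈ -4.6063e+6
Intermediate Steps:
G(j) = ¼ (G(j) = (¼)*1 = ¼)
n(z) = (4 + z)/(-5 + z)
c(C, h) = 3*(4 + h)/(4*(-5 + h)) (c(C, h) = (((4 + h)/(-5 + h))*3)*(¼) = (3*(4 + h)/(-5 + h))*(¼) = 3*(4 + h)/(4*(-5 + h)))
-4606301 - c(854, 2096) = -4606301 - 3*(4 + 2096)/(4*(-5 + 2096)) = -4606301 - 3*2100/(4*2091) = -4606301 - 1*525/697 = -4606301 - 525/697 = -3210592322/697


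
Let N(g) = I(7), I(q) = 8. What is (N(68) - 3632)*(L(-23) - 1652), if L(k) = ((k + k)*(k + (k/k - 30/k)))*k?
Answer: 85337952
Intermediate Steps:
N(g) = 8
L(k) = 2*k**2*(1 + k - 30/k) (L(k) = ((2*k)*(k + (1 - 30/k)))*k = ((2*k)*(1 + k - 30/k))*k = (2*k*(1 + k - 30/k))*k = 2*k**2*(1 + k - 30/k))
(N(68) - 3632)*(L(-23) - 1652) = (8 - 3632)*(2*(-23)*(-30 - 23 + (-23)**2) - 1652) = -3624*(2*(-23)*(-30 - 23 + 529) - 1652) = -3624*(2*(-23)*476 - 1652) = -3624*(-21896 - 1652) = -3624*(-23548) = 85337952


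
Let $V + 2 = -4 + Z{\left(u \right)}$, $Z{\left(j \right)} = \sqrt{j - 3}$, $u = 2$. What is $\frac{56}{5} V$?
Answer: $- \frac{336}{5} + \frac{56 i}{5} \approx -67.2 + 11.2 i$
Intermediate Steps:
$Z{\left(j \right)} = \sqrt{-3 + j}$
$V = -6 + i$ ($V = -2 - \left(4 - \sqrt{-3 + 2}\right) = -2 - \left(4 - \sqrt{-1}\right) = -2 - \left(4 - i\right) = -6 + i \approx -6.0 + 1.0 i$)
$\frac{56}{5} V = \frac{56}{5} \left(-6 + i\right) = 56 \cdot \frac{1}{5} \left(-6 + i\right) = \frac{56 \left(-6 + i\right)}{5} = - \frac{336}{5} + \frac{56 i}{5}$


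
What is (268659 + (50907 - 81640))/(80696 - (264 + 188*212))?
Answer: 118963/20288 ≈ 5.8637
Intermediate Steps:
(268659 + (50907 - 81640))/(80696 - (264 + 188*212)) = (268659 - 30733)/(80696 - (264 + 39856)) = 237926/(80696 - 1*40120) = 237926/(80696 - 40120) = 237926/40576 = 237926*(1/40576) = 118963/20288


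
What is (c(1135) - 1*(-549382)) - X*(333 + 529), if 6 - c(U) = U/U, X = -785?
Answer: 1226057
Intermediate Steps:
c(U) = 5 (c(U) = 6 - U/U = 6 - 1*1 = 6 - 1 = 5)
(c(1135) - 1*(-549382)) - X*(333 + 529) = (5 - 1*(-549382)) - (-785)*(333 + 529) = (5 + 549382) - (-785)*862 = 549387 - 1*(-676670) = 549387 + 676670 = 1226057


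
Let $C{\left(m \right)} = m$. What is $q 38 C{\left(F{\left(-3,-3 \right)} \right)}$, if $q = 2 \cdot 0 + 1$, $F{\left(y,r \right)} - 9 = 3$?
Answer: $456$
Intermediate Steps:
$F{\left(y,r \right)} = 12$ ($F{\left(y,r \right)} = 9 + 3 = 12$)
$q = 1$ ($q = 0 + 1 = 1$)
$q 38 C{\left(F{\left(-3,-3 \right)} \right)} = 1 \cdot 38 \cdot 12 = 38 \cdot 12 = 456$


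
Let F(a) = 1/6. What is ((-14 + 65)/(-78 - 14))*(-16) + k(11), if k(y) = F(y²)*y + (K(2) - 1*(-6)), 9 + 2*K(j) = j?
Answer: 911/69 ≈ 13.203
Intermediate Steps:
K(j) = -9/2 + j/2
F(a) = ⅙ (F(a) = 1*(⅙) = ⅙)
k(y) = 5/2 + y/6 (k(y) = y/6 + ((-9/2 + (½)*2) - 1*(-6)) = y/6 + ((-9/2 + 1) + 6) = y/6 + (-7/2 + 6) = y/6 + 5/2 = 5/2 + y/6)
((-14 + 65)/(-78 - 14))*(-16) + k(11) = ((-14 + 65)/(-78 - 14))*(-16) + (5/2 + (⅙)*11) = (51/(-92))*(-16) + (5/2 + 11/6) = (51*(-1/92))*(-16) + 13/3 = -51/92*(-16) + 13/3 = 204/23 + 13/3 = 911/69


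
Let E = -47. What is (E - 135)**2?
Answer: 33124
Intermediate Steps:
(E - 135)**2 = (-47 - 135)**2 = (-182)**2 = 33124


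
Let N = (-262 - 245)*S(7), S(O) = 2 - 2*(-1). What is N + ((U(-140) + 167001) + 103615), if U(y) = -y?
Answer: 268728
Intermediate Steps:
S(O) = 4 (S(O) = 2 + 2 = 4)
N = -2028 (N = (-262 - 245)*4 = -507*4 = -2028)
N + ((U(-140) + 167001) + 103615) = -2028 + ((-1*(-140) + 167001) + 103615) = -2028 + ((140 + 167001) + 103615) = -2028 + (167141 + 103615) = -2028 + 270756 = 268728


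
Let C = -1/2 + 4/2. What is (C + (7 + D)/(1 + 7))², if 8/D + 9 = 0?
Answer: 26569/5184 ≈ 5.1252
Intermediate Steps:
D = -8/9 (D = 8/(-9 + 0) = 8/(-9) = 8*(-⅑) = -8/9 ≈ -0.88889)
C = 3/2 (C = -1*½ + 4*(½) = -½ + 2 = 3/2 ≈ 1.5000)
(C + (7 + D)/(1 + 7))² = (3/2 + (7 - 8/9)/(1 + 7))² = (3/2 + (55/9)/8)² = (3/2 + (55/9)*(⅛))² = (3/2 + 55/72)² = (163/72)² = 26569/5184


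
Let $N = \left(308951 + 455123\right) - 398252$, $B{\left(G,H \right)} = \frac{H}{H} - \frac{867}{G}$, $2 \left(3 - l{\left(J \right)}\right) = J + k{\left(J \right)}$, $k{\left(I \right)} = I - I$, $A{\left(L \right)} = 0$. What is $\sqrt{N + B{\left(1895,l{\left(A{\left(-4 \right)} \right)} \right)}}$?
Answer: $\frac{\sqrt{1313677895610}}{1895} \approx 604.83$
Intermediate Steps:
$k{\left(I \right)} = 0$
$l{\left(J \right)} = 3 - \frac{J}{2}$ ($l{\left(J \right)} = 3 - \frac{J + 0}{2} = 3 - \frac{J}{2}$)
$B{\left(G,H \right)} = 1 - \frac{867}{G}$
$N = 365822$ ($N = 764074 - 398252 = 365822$)
$\sqrt{N + B{\left(1895,l{\left(A{\left(-4 \right)} \right)} \right)}} = \sqrt{365822 + \frac{-867 + 1895}{1895}} = \sqrt{365822 + \frac{1}{1895} \cdot 1028} = \sqrt{365822 + \frac{1028}{1895}} = \sqrt{\frac{693233718}{1895}} = \frac{\sqrt{1313677895610}}{1895}$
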